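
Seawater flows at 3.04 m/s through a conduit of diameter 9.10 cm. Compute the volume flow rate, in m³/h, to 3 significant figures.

Q ≈ 71.2 m³/h

Q = A·v = 0.00650 m² × 3.04 m/s = 0.0198 m³/s.
Converting: 0.0198 m³/s × 3600 = 71.2 m³/h.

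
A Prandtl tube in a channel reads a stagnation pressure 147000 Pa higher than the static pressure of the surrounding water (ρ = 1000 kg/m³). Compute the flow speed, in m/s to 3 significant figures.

Bernoulli between the free stream and the stagnation point: ½ρv² = P_stag − P_static.
v = √(2ΔP/ρ) = √(2·147000/1000) = 17.1 m/s.

17.1 m/s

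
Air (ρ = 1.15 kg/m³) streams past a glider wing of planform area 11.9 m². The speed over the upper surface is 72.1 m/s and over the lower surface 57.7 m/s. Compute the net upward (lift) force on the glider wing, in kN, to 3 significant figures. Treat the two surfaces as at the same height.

From P + ½ρv² = const at equal height, P_low − P_up = ½ρ(v_up² − v_low²).
ΔP = ½·1.15·(72.1² − 57.7²) = 1070 Pa.
Lift = ΔP · A = 1070 × 11.9 = 12800 N.

F = 12.8 kN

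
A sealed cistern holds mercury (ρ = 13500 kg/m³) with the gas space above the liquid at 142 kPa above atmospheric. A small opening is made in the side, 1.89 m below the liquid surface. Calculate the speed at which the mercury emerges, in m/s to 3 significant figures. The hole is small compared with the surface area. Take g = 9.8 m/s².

7.62 m/s

Take point 1 at the surface (v₁ ≈ 0) and point 2 at the hole (at atmospheric pressure). Bernoulli: P₁ + ρg h = P_atm + ½ρv₂².
With P₁ − P_atm = 142000 Pa, v₂ = √(2gh + 2ΔP/ρ) = √(2·9.8·1.89 + 2·142000/13500) = 7.62 m/s.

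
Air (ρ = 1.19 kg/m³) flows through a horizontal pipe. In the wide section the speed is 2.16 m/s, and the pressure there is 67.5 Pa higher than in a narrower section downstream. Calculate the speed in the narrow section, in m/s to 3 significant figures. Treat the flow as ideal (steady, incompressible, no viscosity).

Along the level pipe P + ½ρv² is conserved, hence v₂² = v₁² + 2(P₁ − P₂)/ρ.
v₂ = √(2.16² + 2·67.5/1.19) = √(4.67 + 113) = 10.9 m/s.

v₂ = 10.9 m/s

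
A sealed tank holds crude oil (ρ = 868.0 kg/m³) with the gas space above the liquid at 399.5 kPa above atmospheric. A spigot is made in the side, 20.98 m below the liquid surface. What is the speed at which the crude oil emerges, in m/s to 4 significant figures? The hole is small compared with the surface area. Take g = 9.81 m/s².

v ≈ 36.50 m/s

Take point 1 at the surface (v₁ ≈ 0) and point 2 at the hole (at atmospheric pressure). Bernoulli: P₁ + ρg h = P_atm + ½ρv₂².
With P₁ − P_atm = 399500 Pa, v₂ = √(2gh + 2ΔP/ρ) = √(2·9.81·20.98 + 2·399500/868.0) = 36.50 m/s.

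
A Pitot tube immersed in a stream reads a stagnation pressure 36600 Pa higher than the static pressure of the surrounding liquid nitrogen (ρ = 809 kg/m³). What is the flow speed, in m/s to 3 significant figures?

The dynamic pressure equals the rise in static pressure at the stagnation point: ΔP = ½ρv².
v = √(2ΔP/ρ) = √(2·36600/809) = 9.51 m/s.

9.51 m/s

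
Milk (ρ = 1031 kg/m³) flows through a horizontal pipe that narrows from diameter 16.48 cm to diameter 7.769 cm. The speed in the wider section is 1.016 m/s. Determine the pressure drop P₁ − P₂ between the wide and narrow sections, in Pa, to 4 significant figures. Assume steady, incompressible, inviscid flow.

By continuity, v₂ = v₁·A₁/A₂ = 1.016·(213.3/47.40) = 4.572 m/s.
Bernoulli (h₁ = h₂): P₁ − P₂ = ½ρ(v₂² − v₁²).
P₁ − P₂ = ½·1031·(4.572² − 1.016²) = ½·1031·19.87 = 10240 Pa.

ΔP ≈ 10240 Pa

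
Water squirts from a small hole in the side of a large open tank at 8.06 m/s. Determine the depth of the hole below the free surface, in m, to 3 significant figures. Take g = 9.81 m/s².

h = 3.31 m

Inverting v = √(2gh) gives h = v² / 2g.
h = 8.06²/(2·9.81) = 65.0/19.62 = 3.31 m.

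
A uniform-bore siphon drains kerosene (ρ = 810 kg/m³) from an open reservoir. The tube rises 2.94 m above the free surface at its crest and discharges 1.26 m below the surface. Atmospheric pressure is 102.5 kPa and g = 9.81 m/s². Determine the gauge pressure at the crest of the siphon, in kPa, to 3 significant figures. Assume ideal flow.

Bernoulli surface→outlet gives ½v² = g·h_out, so v = √(2·9.81·1.26) = 4.97 m/s.
The bore is uniform, so the speed at the crest is the same v. Bernoulli surface→crest: P_atm = P_top + ½ρv² + ρg·h_top.
P_top = 102500 − ½·810·4.97² − 810·9.81·2.94 = 69100 Pa. So P_gauge = P_top − P_atm = -33400 Pa.

P_gauge = -33.4 kPa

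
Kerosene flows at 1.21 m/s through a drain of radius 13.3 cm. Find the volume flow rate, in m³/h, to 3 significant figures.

Q = 242 m³/h

Q = A·v = 0.0556 m² × 1.21 m/s = 0.0672 m³/s.
Converting: 0.0672 m³/s × 3600 = 242 m³/h.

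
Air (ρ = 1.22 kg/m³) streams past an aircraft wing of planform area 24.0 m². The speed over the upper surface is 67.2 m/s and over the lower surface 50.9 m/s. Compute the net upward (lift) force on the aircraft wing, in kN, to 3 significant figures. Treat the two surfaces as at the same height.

F = 28.2 kN

From P + ½ρv² = const at equal height, P_low − P_up = ½ρ(v_up² − v_low²).
ΔP = ½·1.22·(67.2² − 50.9²) = 1170 Pa.
Lift = ΔP · A = 1170 × 24.0 = 28200 N.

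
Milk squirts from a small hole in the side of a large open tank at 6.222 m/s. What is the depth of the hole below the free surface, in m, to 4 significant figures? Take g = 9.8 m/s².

Torricelli: v = √(2gh), so h = v²/(2g).
h = 6.222²/(2·9.8) = 38.71/19.60 = 1.975 m.

h = 1.975 m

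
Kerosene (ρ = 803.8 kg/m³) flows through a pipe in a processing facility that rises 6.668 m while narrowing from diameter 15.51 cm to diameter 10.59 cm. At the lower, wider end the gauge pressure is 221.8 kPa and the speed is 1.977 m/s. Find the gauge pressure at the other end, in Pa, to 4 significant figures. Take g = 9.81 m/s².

163600 Pa

By continuity, v₂ = v₁·A₁/A₂ = 1.977·(188.9/88.08) = 4.241 m/s.
Applying Bernoulli between the two ends and solving for P₂: P₂ = P₁ + ½ρ(v₁² − v₂²) − ρgΔh.
P₂ = 221800 + ½·803.8·(1.977² − 4.241²) − 803.8·9.81·(+6.668) = 221800 + (-5657) − (52580) = 163600 Pa.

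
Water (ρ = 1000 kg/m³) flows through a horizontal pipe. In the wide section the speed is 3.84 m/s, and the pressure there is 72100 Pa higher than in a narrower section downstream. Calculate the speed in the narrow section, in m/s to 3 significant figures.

Along the level pipe P + ½ρv² is conserved, hence v₂² = v₁² + 2(P₁ − P₂)/ρ.
v₂ = √(3.84² + 2·72100/1000) = √(14.7 + 144) = 12.6 m/s.

v₂ ≈ 12.6 m/s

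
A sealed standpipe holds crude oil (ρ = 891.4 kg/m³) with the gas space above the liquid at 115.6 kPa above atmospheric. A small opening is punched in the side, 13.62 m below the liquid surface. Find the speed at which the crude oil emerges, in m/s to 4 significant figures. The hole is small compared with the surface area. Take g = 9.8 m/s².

Take point 1 at the surface (v₁ ≈ 0) and point 2 at the hole (at atmospheric pressure). Bernoulli: P₁ + ρg h = P_atm + ½ρv₂².
With P₁ − P_atm = 115600 Pa, v₂ = √(2gh + 2ΔP/ρ) = √(2·9.8·13.62 + 2·115600/891.4) = 22.94 m/s.

v ≈ 22.94 m/s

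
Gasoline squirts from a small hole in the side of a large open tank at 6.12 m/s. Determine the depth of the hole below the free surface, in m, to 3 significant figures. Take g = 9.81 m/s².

Torricelli: v = √(2gh), so h = v²/(2g).
h = 6.12²/(2·9.81) = 37.5/19.62 = 1.91 m.

h = 1.91 m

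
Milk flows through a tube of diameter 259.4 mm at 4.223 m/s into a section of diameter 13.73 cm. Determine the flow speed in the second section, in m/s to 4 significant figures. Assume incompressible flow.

v₂ = 15.07 m/s

By continuity, v₂ = v₁·A₁/A₂ = 4.223·(528.5/148.1) = 15.07 m/s.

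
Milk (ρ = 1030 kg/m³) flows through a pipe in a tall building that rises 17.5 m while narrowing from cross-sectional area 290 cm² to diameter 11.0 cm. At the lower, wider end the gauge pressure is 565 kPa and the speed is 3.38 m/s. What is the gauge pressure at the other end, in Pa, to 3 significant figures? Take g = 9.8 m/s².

Mass conservation (A₁v₁ = A₂v₂) gives v₂ = 3.38 × 290/95.0 = 10.3 m/s.
Energy conservation along the streamline gives P₂ = P₁ − ½ρ(v₂² − v₁²) − ρg(h₂ − h₁).
P₂ = 565000 + ½·1030·(3.38² − 10.3²) − 1030·9.8·(+17.5) = 565000 + (-48900) − (177000) = 339000 Pa.

P₂ = 339000 Pa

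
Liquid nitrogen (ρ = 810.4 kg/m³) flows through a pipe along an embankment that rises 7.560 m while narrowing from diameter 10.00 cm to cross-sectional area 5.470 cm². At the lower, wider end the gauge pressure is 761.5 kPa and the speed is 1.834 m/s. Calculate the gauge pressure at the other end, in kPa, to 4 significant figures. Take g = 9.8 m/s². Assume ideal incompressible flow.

P₂ ≈ 421.8 kPa

Mass conservation (A₁v₁ = A₂v₂) gives v₂ = 1.834 × 78.54/5.470 = 26.33 m/s.
Energy conservation along the streamline gives P₂ = P₁ − ½ρ(v₂² − v₁²) − ρg(h₂ − h₁).
P₂ = 761500 + ½·810.4·(1.834² − 26.33²) − 810.4·9.8·(+7.560) = 761500 + (-279600) − (60040) = 421800 Pa.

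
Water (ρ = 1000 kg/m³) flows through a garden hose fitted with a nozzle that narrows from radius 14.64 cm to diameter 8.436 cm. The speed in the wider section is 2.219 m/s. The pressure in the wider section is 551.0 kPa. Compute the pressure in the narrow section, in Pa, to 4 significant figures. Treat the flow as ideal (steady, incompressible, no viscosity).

P₂ ≈ 196200 Pa

Mass conservation (A₁v₁ = A₂v₂) gives v₂ = 2.219 × 673.3/55.89 = 26.73 m/s.
With no height change, Bernoulli's equation is P₁ + ½ρv₁² = P₂ + ½ρv₂².
P₂ = P₁ − ½ρ(v₂² − v₁²) = 551000 − ½·1000·(26.73² − 2.219²) = 551000 − 354800 = 196200 Pa.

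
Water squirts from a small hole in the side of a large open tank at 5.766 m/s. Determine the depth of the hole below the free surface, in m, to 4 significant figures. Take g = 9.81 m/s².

h ≈ 1.695 m

Inverting v = √(2gh) gives h = v² / 2g.
h = 5.766²/(2·9.81) = 33.25/19.62 = 1.695 m.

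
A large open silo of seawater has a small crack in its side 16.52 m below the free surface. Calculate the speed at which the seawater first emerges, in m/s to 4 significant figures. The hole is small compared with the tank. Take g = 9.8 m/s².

With the surface at rest and both surface and jet at atmospheric pressure, Bernoulli gives ρg h = ½ρv², so v = √(2gh) = √(2·9.8·16.52) = 17.99 m/s.

17.99 m/s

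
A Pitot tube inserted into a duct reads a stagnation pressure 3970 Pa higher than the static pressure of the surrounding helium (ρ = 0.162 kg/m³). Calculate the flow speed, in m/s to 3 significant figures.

v = 221 m/s

At the stagnation point the flow is brought to rest, so Bernoulli gives P_stag − P_static = ½ρv².
v = √(2ΔP/ρ) = √(2·3970/0.162) = 221 m/s.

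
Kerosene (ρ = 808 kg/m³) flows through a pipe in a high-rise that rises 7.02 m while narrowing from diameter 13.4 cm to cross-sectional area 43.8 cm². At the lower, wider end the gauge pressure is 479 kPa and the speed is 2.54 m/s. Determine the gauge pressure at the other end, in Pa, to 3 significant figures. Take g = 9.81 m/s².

P₂ = 399000 Pa

Mass conservation (A₁v₁ = A₂v₂) gives v₂ = 2.54 × 141/43.8 = 8.18 m/s.
Bernoulli: P₁ + ½ρv₁² + ρg h₁ = P₂ + ½ρv₂² + ρg h₂, so P₂ = P₁ + ½ρ(v₁² − v₂²) − ρg(h₂ − h₁).
P₂ = 479000 + ½·808·(2.54² − 8.18²) − 808·9.81·(+7.02) = 479000 + (-24400) − (55600) = 399000 Pa.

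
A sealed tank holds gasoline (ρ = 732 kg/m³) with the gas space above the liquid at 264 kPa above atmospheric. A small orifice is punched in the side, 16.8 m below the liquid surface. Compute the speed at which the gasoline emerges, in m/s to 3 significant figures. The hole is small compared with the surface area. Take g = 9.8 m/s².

v ≈ 32.4 m/s

Take point 1 at the surface (v₁ ≈ 0) and point 2 at the hole (at atmospheric pressure). Bernoulli: P₁ + ρg h = P_atm + ½ρv₂².
With P₁ − P_atm = 264000 Pa, v₂ = √(2gh + 2ΔP/ρ) = √(2·9.8·16.8 + 2·264000/732) = 32.4 m/s.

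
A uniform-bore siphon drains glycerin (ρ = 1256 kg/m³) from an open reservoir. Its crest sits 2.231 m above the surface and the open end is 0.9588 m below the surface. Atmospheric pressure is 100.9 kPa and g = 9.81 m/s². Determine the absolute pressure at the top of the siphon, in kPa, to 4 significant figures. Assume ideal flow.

P_top = 61.60 kPa

From the surface to the outlet (both open to atmosphere, surface at rest): v = √(2g·h_out) = √(2·9.81·0.9588) = 4.337 m/s.
The bore is uniform, so the speed at the crest is the same v. Bernoulli surface→crest: P_atm = P_top + ½ρv² + ρg·h_top.
P_top = 100900 − ½·1256·4.337² − 1256·9.81·2.231 = 61600 Pa.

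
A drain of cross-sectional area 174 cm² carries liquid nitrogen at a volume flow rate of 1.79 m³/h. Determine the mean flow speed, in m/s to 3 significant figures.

v ≈ 0.0286 m/s

Q = 1.79 m³/h = 0.000497 m³/s.
v = Q/A = 0.000497 / 0.0174 = 0.0286 m/s.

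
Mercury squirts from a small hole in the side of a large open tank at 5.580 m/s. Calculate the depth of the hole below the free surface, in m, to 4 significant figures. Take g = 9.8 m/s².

h = 1.589 m

For a small hole in a large open tank, ½v² = gh, giving h = v²/(2g).
h = 5.580²/(2·9.8) = 31.14/19.60 = 1.589 m.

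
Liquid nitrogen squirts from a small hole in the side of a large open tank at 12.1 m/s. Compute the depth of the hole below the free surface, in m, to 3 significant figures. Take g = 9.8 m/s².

For a small hole in a large open tank, ½v² = gh, giving h = v²/(2g).
h = 12.1²/(2·9.8) = 146/19.60 = 7.47 m.

7.47 m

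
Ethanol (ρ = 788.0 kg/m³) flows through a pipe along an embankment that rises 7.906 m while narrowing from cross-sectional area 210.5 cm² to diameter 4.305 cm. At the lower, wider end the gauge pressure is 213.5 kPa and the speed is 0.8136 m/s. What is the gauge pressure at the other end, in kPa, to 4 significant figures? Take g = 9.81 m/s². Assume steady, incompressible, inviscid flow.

P₂ ≈ 98.10 kPa

Mass conservation (A₁v₁ = A₂v₂) gives v₂ = 0.8136 × 210.5/14.56 = 11.77 m/s.
Energy conservation along the streamline gives P₂ = P₁ − ½ρ(v₂² − v₁²) − ρg(h₂ − h₁).
P₂ = 213500 + ½·788.0·(0.8136² − 11.77²) − 788.0·9.81·(+7.906) = 213500 + (-54280) − (61120) = 98100 Pa.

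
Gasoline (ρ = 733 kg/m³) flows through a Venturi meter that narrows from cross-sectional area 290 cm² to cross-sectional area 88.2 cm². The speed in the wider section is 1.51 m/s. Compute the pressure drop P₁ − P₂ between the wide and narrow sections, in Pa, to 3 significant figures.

ΔP ≈ 8200 Pa

By continuity, v₂ = v₁·A₁/A₂ = 1.51·(290/88.2) = 4.96 m/s.
Along the horizontal streamline, P + ½ρv² is constant.
P₁ − P₂ = ½·733·(4.96² − 1.51²) = ½·733·22.4 = 8200 Pa.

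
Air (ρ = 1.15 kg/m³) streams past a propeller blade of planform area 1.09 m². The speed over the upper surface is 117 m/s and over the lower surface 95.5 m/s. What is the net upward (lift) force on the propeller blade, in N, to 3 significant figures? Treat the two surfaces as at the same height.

F = 2860 N

With equal heights on the two surfaces, Bernoulli gives P_lower − P_upper = ½ρ(v_upper² − v_lower²).
ΔP = ½·1.15·(117² − 95.5²) = 2630 Pa.
Lift = ΔP · A = 2630 × 1.09 = 2860 N.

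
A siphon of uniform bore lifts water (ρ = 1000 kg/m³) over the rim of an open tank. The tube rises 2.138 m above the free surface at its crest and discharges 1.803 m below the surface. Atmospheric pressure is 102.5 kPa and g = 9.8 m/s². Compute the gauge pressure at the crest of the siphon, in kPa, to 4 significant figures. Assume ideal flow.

P_gauge ≈ -38.62 kPa

Bernoulli surface→outlet gives ½v² = g·h_out, so v = √(2·9.8·1.803) = 5.945 m/s.
Continuity keeps v the same throughout the tube; from surface to crest, P_atm + 0 = P_top + ½ρv² + ρg·h_top.
P_top = 102500 − ½·1000·5.945² − 1000·9.8·2.138 = 63880 Pa. So P_gauge = P_top − P_atm = -38620 Pa.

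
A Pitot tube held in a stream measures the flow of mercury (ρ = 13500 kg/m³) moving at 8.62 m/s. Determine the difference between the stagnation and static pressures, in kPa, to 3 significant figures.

ΔP = 502 kPa

Bernoulli between the free stream and the stagnation point: ½ρv² = P_stag − P_static.
ΔP = ½·13500·8.62² = 502000 Pa.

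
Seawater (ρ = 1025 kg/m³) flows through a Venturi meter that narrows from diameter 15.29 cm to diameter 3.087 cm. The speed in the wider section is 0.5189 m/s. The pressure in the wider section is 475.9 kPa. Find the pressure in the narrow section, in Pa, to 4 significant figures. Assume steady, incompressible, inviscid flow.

P₂ ≈ 393000 Pa

The volume flow rate is constant, so v₂ = (A₁/A₂)v₁ = (183.6/7.485)·0.5189 = 12.73 m/s.
With no height change, Bernoulli's equation is P₁ + ½ρv₁² = P₂ + ½ρv₂².
P₂ = P₁ − ½ρ(v₂² − v₁²) = 475900 − ½·1025·(12.73² − 0.5189²) = 475900 − 82910 = 393000 Pa.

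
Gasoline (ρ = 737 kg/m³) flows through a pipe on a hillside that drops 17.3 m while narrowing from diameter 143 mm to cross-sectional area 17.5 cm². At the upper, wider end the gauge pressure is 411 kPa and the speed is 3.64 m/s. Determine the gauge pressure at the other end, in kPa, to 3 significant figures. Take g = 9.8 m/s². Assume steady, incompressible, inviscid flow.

By continuity, v₂ = v₁·A₁/A₂ = 3.64·(161/17.5) = 33.4 m/s.
Bernoulli: P₁ + ½ρv₁² + ρg h₁ = P₂ + ½ρv₂² + ρg h₂, so P₂ = P₁ + ½ρ(v₁² − v₂²) − ρg(h₂ − h₁).
P₂ = 411000 + ½·737·(3.64² − 33.4²) − 737·9.8·(−17.3) = 411000 + (-406000) − (-125000) = 130000 Pa.

P₂ ≈ 130 kPa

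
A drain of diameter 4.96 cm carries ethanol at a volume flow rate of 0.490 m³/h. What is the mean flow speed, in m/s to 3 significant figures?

Q = 0.490 m³/h = 0.000136 m³/s.
v = Q/A = 0.000136 / 0.00193 = 0.0704 m/s.

v ≈ 0.0704 m/s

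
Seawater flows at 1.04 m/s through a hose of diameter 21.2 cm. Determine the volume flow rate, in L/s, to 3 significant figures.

Q = A·v = 0.0353 m² × 1.04 m/s = 0.0367 m³/s.
Converting: 0.0367 m³/s × 1000 = 36.7 L/s.

Q ≈ 36.7 L/s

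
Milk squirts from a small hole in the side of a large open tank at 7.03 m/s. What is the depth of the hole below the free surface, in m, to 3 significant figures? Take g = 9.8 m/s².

Inverting v = √(2gh) gives h = v² / 2g.
h = 7.03²/(2·9.8) = 49.4/19.60 = 2.52 m.

2.52 m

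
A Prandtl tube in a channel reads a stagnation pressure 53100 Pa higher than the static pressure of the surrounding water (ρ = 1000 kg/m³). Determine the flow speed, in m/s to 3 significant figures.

10.3 m/s

At the stagnation point the flow is brought to rest, so Bernoulli gives P_stag − P_static = ½ρv².
v = √(2ΔP/ρ) = √(2·53100/1000) = 10.3 m/s.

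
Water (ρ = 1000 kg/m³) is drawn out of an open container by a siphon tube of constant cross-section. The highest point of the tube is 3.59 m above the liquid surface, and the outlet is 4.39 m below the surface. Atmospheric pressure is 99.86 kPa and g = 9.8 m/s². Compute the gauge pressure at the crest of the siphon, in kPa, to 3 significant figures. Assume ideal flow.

The outlet speed comes from Torricelli: v = √(2g·4.39) = 9.28 m/s.
With constant cross-section the crest speed equals v; applying Bernoulli from the surface up to the crest, P_top = P_atm − ½ρv² − ρg·h_top.
P_top = 99860 − ½·1000·9.28² − 1000·9.8·3.59 = 21700 Pa. So P_gauge = P_top − P_atm = -78200 Pa.

P_gauge = -78.2 kPa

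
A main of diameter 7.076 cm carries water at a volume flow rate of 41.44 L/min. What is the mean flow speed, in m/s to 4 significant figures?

0.1756 m/s

Q = 41.44 L/min = 0.0006907 m³/s.
v = Q/A = 0.0006907 / 0.003932 = 0.1756 m/s.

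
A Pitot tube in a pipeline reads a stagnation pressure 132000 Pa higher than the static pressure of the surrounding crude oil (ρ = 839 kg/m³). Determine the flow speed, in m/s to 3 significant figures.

The dynamic pressure equals the rise in static pressure at the stagnation point: ΔP = ½ρv².
v = √(2ΔP/ρ) = √(2·132000/839) = 17.7 m/s.

v ≈ 17.7 m/s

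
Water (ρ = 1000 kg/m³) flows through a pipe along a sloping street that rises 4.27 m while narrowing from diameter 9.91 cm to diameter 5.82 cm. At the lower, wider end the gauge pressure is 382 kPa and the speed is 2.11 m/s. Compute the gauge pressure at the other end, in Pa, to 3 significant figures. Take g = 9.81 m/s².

P₂ ≈ 324000 Pa

By continuity, v₂ = v₁·A₁/A₂ = 2.11·(77.1/26.6) = 6.12 m/s.
Bernoulli: P₁ + ½ρv₁² + ρg h₁ = P₂ + ½ρv₂² + ρg h₂, so P₂ = P₁ + ½ρ(v₁² − v₂²) − ρg(h₂ − h₁).
P₂ = 382000 + ½·1000·(2.11² − 6.12²) − 1000·9.81·(+4.27) = 382000 + (-16500) − (41900) = 324000 Pa.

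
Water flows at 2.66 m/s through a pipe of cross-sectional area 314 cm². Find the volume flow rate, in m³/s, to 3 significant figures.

Q = 0.0835 m³/s

Q = A·v = 0.0314 m² × 2.66 m/s = 0.0835 m³/s.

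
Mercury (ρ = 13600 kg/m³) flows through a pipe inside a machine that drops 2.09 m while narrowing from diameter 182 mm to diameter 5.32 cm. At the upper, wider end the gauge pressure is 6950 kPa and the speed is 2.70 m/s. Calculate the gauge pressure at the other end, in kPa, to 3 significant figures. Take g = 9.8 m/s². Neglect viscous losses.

P₂ = 488 kPa

Mass conservation (A₁v₁ = A₂v₂) gives v₂ = 2.70 × 260/22.2 = 31.6 m/s.
Bernoulli: P₁ + ½ρv₁² + ρg h₁ = P₂ + ½ρv₂² + ρg h₂, so P₂ = P₁ + ½ρ(v₁² − v₂²) − ρg(h₂ − h₁).
P₂ = 6950000 + ½·13600·(2.70² − 31.6²) − 13600·9.8·(−2.09) = 6950000 + (-6740000) − (-279000) = 488000 Pa.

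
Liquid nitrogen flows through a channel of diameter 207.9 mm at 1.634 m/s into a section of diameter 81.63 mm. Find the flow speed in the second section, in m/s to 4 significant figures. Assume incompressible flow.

10.60 m/s

Mass conservation (A₁v₁ = A₂v₂) gives v₂ = 1.634 × 339.5/52.33 = 10.60 m/s.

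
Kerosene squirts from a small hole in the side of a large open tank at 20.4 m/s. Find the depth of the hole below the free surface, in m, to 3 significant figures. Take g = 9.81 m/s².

Inverting v = √(2gh) gives h = v² / 2g.
h = 20.4²/(2·9.81) = 416/19.62 = 21.2 m.

h ≈ 21.2 m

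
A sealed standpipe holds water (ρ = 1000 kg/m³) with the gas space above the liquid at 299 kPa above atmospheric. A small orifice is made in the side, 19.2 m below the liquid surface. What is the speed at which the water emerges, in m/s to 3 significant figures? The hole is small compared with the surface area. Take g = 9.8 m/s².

Take point 1 at the surface (v₁ ≈ 0) and point 2 at the hole (at atmospheric pressure). Bernoulli: P₁ + ρg h = P_atm + ½ρv₂².
With P₁ − P_atm = 299000 Pa, v₂ = √(2gh + 2ΔP/ρ) = √(2·9.8·19.2 + 2·299000/1000) = 31.2 m/s.

31.2 m/s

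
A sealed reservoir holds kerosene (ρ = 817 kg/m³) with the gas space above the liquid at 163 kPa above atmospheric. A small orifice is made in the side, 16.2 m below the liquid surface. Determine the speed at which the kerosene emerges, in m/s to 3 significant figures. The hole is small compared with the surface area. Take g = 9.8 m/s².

Take point 1 at the surface (v₁ ≈ 0) and point 2 at the hole (at atmospheric pressure). Bernoulli: P₁ + ρg h = P_atm + ½ρv₂².
With P₁ − P_atm = 163000 Pa, v₂ = √(2gh + 2ΔP/ρ) = √(2·9.8·16.2 + 2·163000/817) = 26.8 m/s.

26.8 m/s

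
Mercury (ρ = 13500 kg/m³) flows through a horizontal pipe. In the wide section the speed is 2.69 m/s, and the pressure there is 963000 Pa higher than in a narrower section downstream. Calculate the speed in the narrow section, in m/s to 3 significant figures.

v₂ = 12.2 m/s

Horizontal Bernoulli: P₁ + ½ρv₁² = P₂ + ½ρv₂², so v₂² = v₁² + 2(P₁ − P₂)/ρ.
v₂ = √(2.69² + 2·963000/13500) = √(7.24 + 143) = 12.2 m/s.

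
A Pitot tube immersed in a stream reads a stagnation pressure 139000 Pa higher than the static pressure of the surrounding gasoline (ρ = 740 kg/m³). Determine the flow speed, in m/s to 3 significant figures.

v = 19.4 m/s

At the stagnation point the flow is brought to rest, so Bernoulli gives P_stag − P_static = ½ρv².
v = √(2ΔP/ρ) = √(2·139000/740) = 19.4 m/s.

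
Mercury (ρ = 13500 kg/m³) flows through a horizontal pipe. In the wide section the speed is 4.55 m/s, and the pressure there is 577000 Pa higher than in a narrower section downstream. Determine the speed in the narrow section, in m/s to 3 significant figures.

v₂ = 10.3 m/s

Horizontal Bernoulli: P₁ + ½ρv₁² = P₂ + ½ρv₂², so v₂² = v₁² + 2(P₁ − P₂)/ρ.
v₂ = √(4.55² + 2·577000/13500) = √(20.7 + 85.5) = 10.3 m/s.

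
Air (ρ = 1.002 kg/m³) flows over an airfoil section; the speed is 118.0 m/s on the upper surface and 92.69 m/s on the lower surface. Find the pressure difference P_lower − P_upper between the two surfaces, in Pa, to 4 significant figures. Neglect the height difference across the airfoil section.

The pressure is lower where the speed is higher: ΔP = ½ρ(v_up² − v_low²).
ΔP = ½·1.002·(118.0² − 92.69²) = 2672 Pa.

ΔP ≈ 2672 Pa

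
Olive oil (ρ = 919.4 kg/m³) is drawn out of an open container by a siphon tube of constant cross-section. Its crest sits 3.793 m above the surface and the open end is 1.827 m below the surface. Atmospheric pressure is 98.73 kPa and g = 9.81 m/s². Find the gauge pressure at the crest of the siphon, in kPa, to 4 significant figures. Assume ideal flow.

From the surface to the outlet (both open to atmosphere, surface at rest): v = √(2g·h_out) = √(2·9.81·1.827) = 5.987 m/s.
The bore is uniform, so the speed at the crest is the same v. Bernoulli surface→crest: P_atm = P_top + ½ρv² + ρg·h_top.
P_top = 98730 − ½·919.4·5.987² − 919.4·9.81·3.793 = 48040 Pa. So P_gauge = P_top − P_atm = -50690 Pa.

P_gauge ≈ -50.69 kPa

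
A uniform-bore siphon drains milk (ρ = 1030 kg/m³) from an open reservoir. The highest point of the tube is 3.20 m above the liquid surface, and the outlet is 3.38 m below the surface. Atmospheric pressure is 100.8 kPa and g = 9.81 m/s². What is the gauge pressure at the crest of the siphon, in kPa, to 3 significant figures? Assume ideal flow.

P_gauge = -66.5 kPa

From the surface to the outlet (both open to atmosphere, surface at rest): v = √(2g·h_out) = √(2·9.81·3.38) = 8.14 m/s.
Continuity keeps v the same throughout the tube; from surface to crest, P_atm + 0 = P_top + ½ρv² + ρg·h_top.
P_top = 100800 − ½·1030·8.14² − 1030·9.81·3.20 = 34300 Pa. So P_gauge = P_top − P_atm = -66500 Pa.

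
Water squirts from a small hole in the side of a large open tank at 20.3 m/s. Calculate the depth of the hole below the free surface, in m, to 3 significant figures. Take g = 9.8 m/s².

h ≈ 21.0 m

For a small hole in a large open tank, ½v² = gh, giving h = v²/(2g).
h = 20.3²/(2·9.8) = 412/19.60 = 21.0 m.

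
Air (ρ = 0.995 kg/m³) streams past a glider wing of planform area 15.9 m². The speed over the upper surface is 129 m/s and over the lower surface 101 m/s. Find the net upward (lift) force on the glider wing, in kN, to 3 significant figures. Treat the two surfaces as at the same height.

F ≈ 50.9 kN

From P + ½ρv² = const at equal height, P_low − P_up = ½ρ(v_up² − v_low²).
ΔP = ½·0.995·(129² − 101²) = 3200 Pa.
Lift = ΔP · A = 3200 × 15.9 = 50900 N.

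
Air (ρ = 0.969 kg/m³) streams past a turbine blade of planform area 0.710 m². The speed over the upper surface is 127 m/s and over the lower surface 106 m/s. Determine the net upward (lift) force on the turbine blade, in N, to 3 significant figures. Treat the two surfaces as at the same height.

From P + ½ρv² = const at equal height, P_low − P_up = ½ρ(v_up² − v_low²).
ΔP = ½·0.969·(127² − 106²) = 2370 Pa.
Lift = ΔP · A = 2370 × 0.710 = 1680 N.

F ≈ 1680 N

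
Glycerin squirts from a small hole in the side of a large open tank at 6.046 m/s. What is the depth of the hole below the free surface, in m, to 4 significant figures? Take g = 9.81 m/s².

Inverting v = √(2gh) gives h = v² / 2g.
h = 6.046²/(2·9.81) = 36.55/19.62 = 1.863 m.

1.863 m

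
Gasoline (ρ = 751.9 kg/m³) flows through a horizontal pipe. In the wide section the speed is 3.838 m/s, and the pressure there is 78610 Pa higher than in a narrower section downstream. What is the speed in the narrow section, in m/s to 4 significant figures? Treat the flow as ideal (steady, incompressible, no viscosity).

v₂ ≈ 14.96 m/s

Along the level pipe P + ½ρv² is conserved, hence v₂² = v₁² + 2(P₁ − P₂)/ρ.
v₂ = √(3.838² + 2·78610/751.9) = √(14.73 + 209.1) = 14.96 m/s.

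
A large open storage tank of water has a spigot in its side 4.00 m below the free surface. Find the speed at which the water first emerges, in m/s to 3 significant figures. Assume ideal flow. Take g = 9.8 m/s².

v = 8.85 m/s

With the surface at rest and both surface and jet at atmospheric pressure, Bernoulli gives ρg h = ½ρv², so v = √(2gh) = √(2·9.8·4.00) = 8.85 m/s.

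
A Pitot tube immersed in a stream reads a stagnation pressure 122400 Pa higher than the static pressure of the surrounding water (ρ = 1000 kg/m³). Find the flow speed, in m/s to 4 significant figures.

Bernoulli between the free stream and the stagnation point: ½ρv² = P_stag − P_static.
v = √(2ΔP/ρ) = √(2·122400/1000) = 15.65 m/s.

v ≈ 15.65 m/s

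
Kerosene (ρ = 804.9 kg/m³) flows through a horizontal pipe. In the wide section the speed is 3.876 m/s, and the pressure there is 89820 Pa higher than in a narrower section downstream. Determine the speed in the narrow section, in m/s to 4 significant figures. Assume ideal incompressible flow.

v₂ ≈ 15.43 m/s

Along the level pipe P + ½ρv² is conserved, hence v₂² = v₁² + 2(P₁ − P₂)/ρ.
v₂ = √(3.876² + 2·89820/804.9) = √(15.02 + 223.2) = 15.43 m/s.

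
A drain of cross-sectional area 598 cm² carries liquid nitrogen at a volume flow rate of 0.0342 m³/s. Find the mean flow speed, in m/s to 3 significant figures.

Q = 0.0342 m³/s = 0.0342 m³/s.
v = Q/A = 0.0342 / 0.0598 = 0.572 m/s.

v ≈ 0.572 m/s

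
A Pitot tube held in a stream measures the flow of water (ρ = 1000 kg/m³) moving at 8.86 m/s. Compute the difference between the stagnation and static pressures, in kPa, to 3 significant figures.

Bernoulli between the free stream and the stagnation point: ½ρv² = P_stag − P_static.
ΔP = ½·1000·8.86² = 39200 Pa.

ΔP ≈ 39.2 kPa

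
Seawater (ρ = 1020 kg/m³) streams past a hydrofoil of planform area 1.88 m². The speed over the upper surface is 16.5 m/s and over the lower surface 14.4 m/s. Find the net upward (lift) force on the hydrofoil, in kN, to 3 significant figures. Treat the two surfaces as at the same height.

F ≈ 62.2 kN

From P + ½ρv² = const at equal height, P_low − P_up = ½ρ(v_up² − v_low²).
ΔP = ½·1020·(16.5² − 14.4²) = 33100 Pa.
Lift = ΔP · A = 33100 × 1.88 = 62200 N.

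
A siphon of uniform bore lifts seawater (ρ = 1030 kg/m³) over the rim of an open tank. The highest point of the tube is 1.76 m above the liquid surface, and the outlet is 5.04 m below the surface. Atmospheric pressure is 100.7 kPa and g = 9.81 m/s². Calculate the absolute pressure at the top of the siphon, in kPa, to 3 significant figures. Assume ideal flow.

32.0 kPa

Bernoulli surface→outlet gives ½v² = g·h_out, so v = √(2·9.81·5.04) = 9.94 m/s.
With constant cross-section the crest speed equals v; applying Bernoulli from the surface up to the crest, P_top = P_atm − ½ρv² − ρg·h_top.
P_top = 100700 − ½·1030·9.94² − 1030·9.81·1.76 = 32000 Pa.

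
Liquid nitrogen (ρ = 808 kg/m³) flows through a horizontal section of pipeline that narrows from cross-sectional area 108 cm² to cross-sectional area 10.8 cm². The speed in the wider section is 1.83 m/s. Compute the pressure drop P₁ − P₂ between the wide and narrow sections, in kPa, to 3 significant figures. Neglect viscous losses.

ΔP ≈ 134 kPa

By continuity, v₂ = v₁·A₁/A₂ = 1.83·(108/10.8) = 18.3 m/s.
Along the horizontal streamline, P + ½ρv² is constant.
P₁ − P₂ = ½·808·(18.3² − 1.83²) = ½·808·332 = 134000 Pa.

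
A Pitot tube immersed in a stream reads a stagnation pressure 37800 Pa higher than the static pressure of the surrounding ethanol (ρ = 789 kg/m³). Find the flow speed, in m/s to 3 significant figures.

v ≈ 9.79 m/s

Bernoulli between the free stream and the stagnation point: ½ρv² = P_stag − P_static.
v = √(2ΔP/ρ) = √(2·37800/789) = 9.79 m/s.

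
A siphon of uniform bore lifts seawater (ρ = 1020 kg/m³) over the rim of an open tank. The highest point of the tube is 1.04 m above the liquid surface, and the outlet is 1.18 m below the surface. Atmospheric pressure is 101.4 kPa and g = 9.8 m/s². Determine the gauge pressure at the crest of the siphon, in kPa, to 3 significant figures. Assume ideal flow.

The outlet speed comes from Torricelli: v = √(2g·1.18) = 4.81 m/s.
The bore is uniform, so the speed at the crest is the same v. Bernoulli surface→crest: P_atm = P_top + ½ρv² + ρg·h_top.
P_top = 101400 − ½·1020·4.81² − 1020·9.8·1.04 = 79200 Pa. So P_gauge = P_top − P_atm = -22200 Pa.

-22.2 kPa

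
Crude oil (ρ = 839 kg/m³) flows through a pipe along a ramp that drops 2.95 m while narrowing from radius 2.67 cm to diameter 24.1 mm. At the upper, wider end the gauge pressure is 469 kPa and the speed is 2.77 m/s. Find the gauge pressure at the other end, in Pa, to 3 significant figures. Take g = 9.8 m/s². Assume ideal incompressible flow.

P₂ = 419000 Pa

Continuity gives A₁v₁ = A₂v₂, so v₂ = (22.4 cm²)/(4.56 cm²) × 2.77 m/s = 13.6 m/s.
Bernoulli: P₁ + ½ρv₁² + ρg h₁ = P₂ + ½ρv₂² + ρg h₂, so P₂ = P₁ + ½ρ(v₁² − v₂²) − ρg(h₂ − h₁).
P₂ = 469000 + ½·839·(2.77² − 13.6²) − 839·9.8·(−2.95) = 469000 + (-74400) − (-24300) = 419000 Pa.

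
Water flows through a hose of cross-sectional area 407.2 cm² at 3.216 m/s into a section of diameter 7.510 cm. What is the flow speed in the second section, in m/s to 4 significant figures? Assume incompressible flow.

Continuity gives A₁v₁ = A₂v₂, so v₂ = (407.2 cm²)/(44.30 cm²) × 3.216 m/s = 29.56 m/s.

29.56 m/s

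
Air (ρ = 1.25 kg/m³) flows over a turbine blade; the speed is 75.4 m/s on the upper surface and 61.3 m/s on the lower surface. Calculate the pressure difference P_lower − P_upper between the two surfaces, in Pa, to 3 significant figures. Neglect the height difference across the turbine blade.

The pressure is lower where the speed is higher: ΔP = ½ρ(v_up² − v_low²).
ΔP = ½·1.25·(75.4² − 61.3²) = 1200 Pa.

ΔP = 1200 Pa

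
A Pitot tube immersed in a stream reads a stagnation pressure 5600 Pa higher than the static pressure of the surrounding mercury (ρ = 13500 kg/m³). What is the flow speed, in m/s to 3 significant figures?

At the stagnation point the flow is brought to rest, so Bernoulli gives P_stag − P_static = ½ρv².
v = √(2ΔP/ρ) = √(2·5600/13500) = 0.911 m/s.

v = 0.911 m/s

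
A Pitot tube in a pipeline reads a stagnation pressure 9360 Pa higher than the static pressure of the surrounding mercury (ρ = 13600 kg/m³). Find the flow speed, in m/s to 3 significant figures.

1.17 m/s

Bernoulli between the free stream and the stagnation point: ½ρv² = P_stag − P_static.
v = √(2ΔP/ρ) = √(2·9360/13600) = 1.17 m/s.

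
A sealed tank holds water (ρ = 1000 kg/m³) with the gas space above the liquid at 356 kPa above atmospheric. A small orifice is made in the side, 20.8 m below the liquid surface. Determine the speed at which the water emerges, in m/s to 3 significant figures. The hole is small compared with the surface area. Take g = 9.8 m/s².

Take point 1 at the surface (v₁ ≈ 0) and point 2 at the hole (at atmospheric pressure). Bernoulli: P₁ + ρg h = P_atm + ½ρv₂².
With P₁ − P_atm = 356000 Pa, v₂ = √(2gh + 2ΔP/ρ) = √(2·9.8·20.8 + 2·356000/1000) = 33.5 m/s.

v ≈ 33.5 m/s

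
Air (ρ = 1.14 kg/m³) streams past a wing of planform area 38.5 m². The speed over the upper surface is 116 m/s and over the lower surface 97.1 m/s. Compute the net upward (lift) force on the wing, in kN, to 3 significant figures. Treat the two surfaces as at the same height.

F ≈ 88.4 kN

The faster flow above has the lower pressure; Bernoulli (same height) gives ΔP = ½ρ(v_up² − v_low²).
ΔP = ½·1.14·(116² − 97.1²) = 2300 Pa.
Lift = ΔP · A = 2300 × 38.5 = 88400 N.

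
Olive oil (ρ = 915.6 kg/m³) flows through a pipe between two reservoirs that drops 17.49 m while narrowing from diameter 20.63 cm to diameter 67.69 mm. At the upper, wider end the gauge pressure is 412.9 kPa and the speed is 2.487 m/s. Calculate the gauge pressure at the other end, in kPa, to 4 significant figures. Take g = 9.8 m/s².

By continuity, v₂ = v₁·A₁/A₂ = 2.487·(334.3/35.99) = 23.10 m/s.
Energy conservation along the streamline gives P₂ = P₁ − ½ρ(v₂² − v₁²) − ρg(h₂ − h₁).
P₂ = 412900 + ½·915.6·(2.487² − 23.10²) − 915.6·9.8·(−17.49) = 412900 + (-241500) − (-156900) = 328400 Pa.

P₂ = 328.4 kPa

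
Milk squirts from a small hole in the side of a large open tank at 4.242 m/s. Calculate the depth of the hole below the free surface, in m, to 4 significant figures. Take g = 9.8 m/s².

Torricelli: v = √(2gh), so h = v²/(2g).
h = 4.242²/(2·9.8) = 17.99/19.60 = 0.9181 m.

0.9181 m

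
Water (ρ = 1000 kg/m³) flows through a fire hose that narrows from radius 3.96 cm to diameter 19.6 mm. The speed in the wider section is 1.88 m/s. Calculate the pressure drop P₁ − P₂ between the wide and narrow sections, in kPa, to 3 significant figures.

ΔP = 469 kPa

Mass conservation (A₁v₁ = A₂v₂) gives v₂ = 1.88 × 49.3/3.02 = 30.7 m/s.
With no height change, Bernoulli's equation is P₁ + ½ρv₁² = P₂ + ½ρv₂².
P₁ − P₂ = ½·1000·(30.7² − 1.88²) = ½·1000·939 = 469000 Pa.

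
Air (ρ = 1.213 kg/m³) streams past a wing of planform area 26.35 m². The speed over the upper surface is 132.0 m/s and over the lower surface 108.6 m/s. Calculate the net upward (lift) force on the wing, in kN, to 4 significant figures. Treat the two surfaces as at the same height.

89.98 kN

From P + ½ρv² = const at equal height, P_low − P_up = ½ρ(v_up² − v_low²).
ΔP = ½·1.213·(132.0² − 108.6²) = 3415 Pa.
Lift = ΔP · A = 3415 × 26.35 = 89980 N.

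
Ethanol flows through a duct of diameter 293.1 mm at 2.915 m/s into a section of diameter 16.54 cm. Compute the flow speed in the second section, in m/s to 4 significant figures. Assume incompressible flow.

v₂ = 9.154 m/s

By continuity, v₂ = v₁·A₁/A₂ = 2.915·(674.7/214.9) = 9.154 m/s.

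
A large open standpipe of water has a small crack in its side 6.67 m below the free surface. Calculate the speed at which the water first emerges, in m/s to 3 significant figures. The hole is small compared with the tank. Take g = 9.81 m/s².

v = 11.4 m/s

With the surface at rest and both surface and jet at atmospheric pressure, Bernoulli gives ρg h = ½ρv², so v = √(2gh) = √(2·9.81·6.67) = 11.4 m/s.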